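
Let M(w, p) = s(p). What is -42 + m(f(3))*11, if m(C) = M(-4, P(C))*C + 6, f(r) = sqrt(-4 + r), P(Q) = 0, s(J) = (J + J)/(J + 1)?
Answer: 24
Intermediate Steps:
s(J) = 2*J/(1 + J) (s(J) = (2*J)/(1 + J) = 2*J/(1 + J))
M(w, p) = 2*p/(1 + p)
m(C) = 6 (m(C) = (2*0/(1 + 0))*C + 6 = (2*0/1)*C + 6 = (2*0*1)*C + 6 = 0*C + 6 = 0 + 6 = 6)
-42 + m(f(3))*11 = -42 + 6*11 = -42 + 66 = 24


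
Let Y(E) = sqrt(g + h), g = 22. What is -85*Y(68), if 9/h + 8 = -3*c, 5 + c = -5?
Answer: -85*sqrt(10846)/22 ≈ -402.38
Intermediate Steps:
c = -10 (c = -5 - 5 = -10)
h = 9/22 (h = 9/(-8 - 3*(-10)) = 9/(-8 + 30) = 9/22 ≈ 0.40909)
Y(E) = sqrt(10846)/22 (Y(E) = sqrt(22 + 9/22) = sqrt(493/22) = sqrt(10846)/22)
-85*Y(68) = -85*sqrt(10846)/22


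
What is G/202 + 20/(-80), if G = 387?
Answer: 673/404 ≈ 1.6658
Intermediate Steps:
G/202 + 20/(-80) = 387/202 + 20/(-80) = 387*(1/202) + 20*(-1/80) = 387/202 - ¼ = 673/404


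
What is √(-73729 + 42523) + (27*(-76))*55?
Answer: -112860 + I*√31206 ≈ -1.1286e+5 + 176.65*I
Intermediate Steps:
√(-73729 + 42523) + (27*(-76))*55 = √(-31206) - 2052*55 = I*√31206 - 112860 = -112860 + I*√31206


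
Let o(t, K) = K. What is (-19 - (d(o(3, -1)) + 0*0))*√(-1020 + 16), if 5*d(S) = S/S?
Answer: -192*I*√251/5 ≈ -608.37*I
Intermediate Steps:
d(S) = ⅕ (d(S) = (S/S)/5 = (⅕)*1 = ⅕)
(-19 - (d(o(3, -1)) + 0*0))*√(-1020 + 16) = (-19 - (⅕ + 0*0))*√(-1020 + 16) = (-19 - (⅕ + 0))*√(-1004) = (-19 - 1*⅕)*(2*I*√251) = (-19 - ⅕)*(2*I*√251) = -192*I*√251/5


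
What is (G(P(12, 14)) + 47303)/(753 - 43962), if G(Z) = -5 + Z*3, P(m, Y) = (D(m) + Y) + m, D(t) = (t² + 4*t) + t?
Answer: -5332/4801 ≈ -1.1106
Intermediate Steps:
D(t) = t² + 5*t
P(m, Y) = Y + m + m*(5 + m) (P(m, Y) = (m*(5 + m) + Y) + m = (Y + m*(5 + m)) + m = Y + m + m*(5 + m))
G(Z) = -5 + 3*Z
(G(P(12, 14)) + 47303)/(753 - 43962) = ((-5 + 3*(14 + 12 + 12*(5 + 12))) + 47303)/(753 - 43962) = ((-5 + 3*(14 + 12 + 12*17)) + 47303)/(-43209) = ((-5 + 3*(14 + 12 + 204)) + 47303)*(-1/43209) = ((-5 + 3*230) + 47303)*(-1/43209) = ((-5 + 690) + 47303)*(-1/43209) = (685 + 47303)*(-1/43209) = 47988*(-1/43209) = -5332/4801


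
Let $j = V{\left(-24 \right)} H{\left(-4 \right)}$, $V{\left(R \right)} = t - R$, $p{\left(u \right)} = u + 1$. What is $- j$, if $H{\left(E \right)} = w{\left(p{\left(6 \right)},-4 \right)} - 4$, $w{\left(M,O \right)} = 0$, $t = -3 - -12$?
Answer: $132$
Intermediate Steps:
$p{\left(u \right)} = 1 + u$
$t = 9$ ($t = -3 + 12 = 9$)
$H{\left(E \right)} = -4$ ($H{\left(E \right)} = 0 - 4 = -4$)
$V{\left(R \right)} = 9 - R$
$j = -132$ ($j = \left(9 - -24\right) \left(-4\right) = \left(9 + 24\right) \left(-4\right) = 33 \left(-4\right) = -132$)
$- j = \left(-1\right) \left(-132\right) = 132$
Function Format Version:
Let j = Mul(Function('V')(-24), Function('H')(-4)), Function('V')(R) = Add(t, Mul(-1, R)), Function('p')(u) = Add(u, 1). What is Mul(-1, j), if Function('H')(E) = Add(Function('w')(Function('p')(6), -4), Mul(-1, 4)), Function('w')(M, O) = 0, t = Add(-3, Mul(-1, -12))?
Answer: 132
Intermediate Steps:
Function('p')(u) = Add(1, u)
t = 9 (t = Add(-3, 12) = 9)
Function('H')(E) = -4 (Function('H')(E) = Add(0, Mul(-1, 4)) = Add(0, -4) = -4)
Function('V')(R) = Add(9, Mul(-1, R))
j = -132 (j = Mul(Add(9, Mul(-1, -24)), -4) = Mul(Add(9, 24), -4) = Mul(33, -4) = -132)
Mul(-1, j) = Mul(-1, -132) = 132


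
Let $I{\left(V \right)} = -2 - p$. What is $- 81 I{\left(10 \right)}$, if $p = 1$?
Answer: $243$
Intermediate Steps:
$I{\left(V \right)} = -3$ ($I{\left(V \right)} = -2 - 1 = -3$)
$- 81 I{\left(10 \right)} = \left(-81\right) \left(-3\right) = 243$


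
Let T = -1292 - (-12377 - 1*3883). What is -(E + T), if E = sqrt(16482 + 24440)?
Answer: -14968 - sqrt(40922) ≈ -15170.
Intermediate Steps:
T = 14968 (T = -1292 - (-12377 - 3883) = -1292 - 1*(-16260) = -1292 + 16260 = 14968)
E = sqrt(40922) ≈ 202.29
-(E + T) = -(sqrt(40922) + 14968) = -(14968 + sqrt(40922)) = -14968 - sqrt(40922)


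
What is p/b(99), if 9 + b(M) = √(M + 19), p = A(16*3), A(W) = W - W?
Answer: 0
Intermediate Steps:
A(W) = 0
p = 0
b(M) = -9 + √(19 + M) (b(M) = -9 + √(M + 19) = -9 + √(19 + M))
p/b(99) = 0/(-9 + √(19 + 99)) = 0/(-9 + √118) = 0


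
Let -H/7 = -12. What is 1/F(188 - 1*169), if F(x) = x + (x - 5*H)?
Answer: -1/382 ≈ -0.0026178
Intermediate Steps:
H = 84 (H = -7*(-12) = 84)
F(x) = -420 + 2*x (F(x) = x + (x - 5*84) = x + (x - 420) = x + (-420 + x) = -420 + 2*x)
1/F(188 - 1*169) = 1/(-420 + 2*(188 - 1*169)) = 1/(-420 + 2*(188 - 169)) = 1/(-420 + 2*19) = 1/(-420 + 38) = 1/(-382) = -1/382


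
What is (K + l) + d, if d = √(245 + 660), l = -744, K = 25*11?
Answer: -469 + √905 ≈ -438.92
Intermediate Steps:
K = 275
d = √905 ≈ 30.083
(K + l) + d = (275 - 744) + √905 = -469 + √905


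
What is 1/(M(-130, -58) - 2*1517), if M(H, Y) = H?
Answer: -1/3164 ≈ -0.00031606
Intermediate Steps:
1/(M(-130, -58) - 2*1517) = 1/(-130 - 2*1517) = 1/(-130 - 3034) = 1/(-3164) = -1/3164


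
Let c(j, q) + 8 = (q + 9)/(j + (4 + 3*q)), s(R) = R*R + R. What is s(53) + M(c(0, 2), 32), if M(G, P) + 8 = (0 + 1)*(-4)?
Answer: 2850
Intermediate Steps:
s(R) = R + R**2 (s(R) = R**2 + R = R + R**2)
c(j, q) = -8 + (9 + q)/(4 + j + 3*q) (c(j, q) = -8 + (q + 9)/(j + (4 + 3*q)) = -8 + (9 + q)/(4 + j + 3*q))
M(G, P) = -12 (M(G, P) = -8 + (0 + 1)*(-4) = -8 + 1*(-4) = -8 - 4 = -12)
s(53) + M(c(0, 2), 32) = 53*(1 + 53) - 12 = 53*54 - 12 = 2862 - 12 = 2850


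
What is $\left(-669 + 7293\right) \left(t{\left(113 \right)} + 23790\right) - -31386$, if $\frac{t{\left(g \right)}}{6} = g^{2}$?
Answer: $665107482$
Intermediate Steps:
$t{\left(g \right)} = 6 g^{2}$
$\left(-669 + 7293\right) \left(t{\left(113 \right)} + 23790\right) - -31386 = \left(-669 + 7293\right) \left(6 \cdot 113^{2} + 23790\right) - -31386 = 6624 \left(6 \cdot 12769 + 23790\right) + 31386 = 6624 \left(76614 + 23790\right) + 31386 = 6624 \cdot 100404 + 31386 = 665076096 + 31386 = 665107482$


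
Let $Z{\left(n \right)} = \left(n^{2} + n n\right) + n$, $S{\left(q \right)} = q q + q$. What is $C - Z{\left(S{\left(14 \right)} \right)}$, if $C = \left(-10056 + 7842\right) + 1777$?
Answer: $-88847$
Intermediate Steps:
$S{\left(q \right)} = q + q^{2}$ ($S{\left(q \right)} = q^{2} + q = q + q^{2}$)
$Z{\left(n \right)} = n + 2 n^{2}$ ($Z{\left(n \right)} = \left(n^{2} + n^{2}\right) + n = 2 n^{2} + n = n + 2 n^{2}$)
$C = -437$ ($C = -2214 + 1777 = -437$)
$C - Z{\left(S{\left(14 \right)} \right)} = -437 - 14 \left(1 + 14\right) \left(1 + 2 \cdot 14 \left(1 + 14\right)\right) = -437 - 14 \cdot 15 \left(1 + 2 \cdot 14 \cdot 15\right) = -437 - 210 \left(1 + 2 \cdot 210\right) = -437 - 210 \left(1 + 420\right) = -437 - 210 \cdot 421 = -437 - 88410 = -88847$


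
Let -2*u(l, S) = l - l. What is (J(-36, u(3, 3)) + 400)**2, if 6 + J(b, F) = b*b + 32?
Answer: 2965284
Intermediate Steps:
u(l, S) = 0 (u(l, S) = -(l - l)/2 = -1/2*0 = 0)
J(b, F) = 26 + b**2 (J(b, F) = -6 + (b*b + 32) = -6 + (b**2 + 32) = -6 + (32 + b**2) = 26 + b**2)
(J(-36, u(3, 3)) + 400)**2 = ((26 + (-36)**2) + 400)**2 = ((26 + 1296) + 400)**2 = (1322 + 400)**2 = 1722**2 = 2965284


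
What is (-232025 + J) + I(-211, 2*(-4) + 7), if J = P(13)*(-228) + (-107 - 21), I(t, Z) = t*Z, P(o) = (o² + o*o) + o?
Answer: -311970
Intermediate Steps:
P(o) = o + 2*o² (P(o) = (o² + o²) + o = 2*o² + o = o + 2*o²)
I(t, Z) = Z*t
J = -80156 (J = (13*(1 + 2*13))*(-228) + (-107 - 21) = (13*(1 + 26))*(-228) - 128 = (13*27)*(-228) - 128 = 351*(-228) - 128 = -80028 - 128 = -80156)
(-232025 + J) + I(-211, 2*(-4) + 7) = (-232025 - 80156) + (2*(-4) + 7)*(-211) = -312181 + (-8 + 7)*(-211) = -312181 - 1*(-211) = -312181 + 211 = -311970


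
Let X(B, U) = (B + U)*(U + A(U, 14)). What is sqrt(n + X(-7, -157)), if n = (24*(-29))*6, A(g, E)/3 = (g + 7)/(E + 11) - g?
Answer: 4*I*sqrt(3295) ≈ 229.61*I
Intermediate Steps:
A(g, E) = -3*g + 3*(7 + g)/(11 + E) (A(g, E) = 3*((g + 7)/(E + 11) - g) = 3*((7 + g)/(11 + E) - g) = 3*(-g + (7 + g)/(11 + E)) = -3*g + 3*(7 + g)/(11 + E))
X(B, U) = (21/25 - 47*U/25)*(B + U) (X(B, U) = (B + U)*(U + 3*(7 - 10*U - 1*14*U)/(11 + 14)) = (B + U)*(U + 3*(7 - 10*U - 14*U)/25) = (B + U)*(U + 3*(1/25)*(7 - 24*U)) = (B + U)*(U + (21/25 - 72*U/25)) = (B + U)*(21/25 - 47*U/25) = (21/25 - 47*U/25)*(B + U))
n = -4176 (n = -696*6 = -4176)
sqrt(n + X(-7, -157)) = sqrt(-4176 + (-47/25*(-157)**2 + (21/25)*(-7) + (21/25)*(-157) - 47/25*(-7)*(-157))) = sqrt(-4176 + (-47/25*24649 - 147/25 - 3297/25 - 51653/25)) = sqrt(-4176 + (-1158503/25 - 147/25 - 3297/25 - 51653/25)) = sqrt(-4176 - 48544) = sqrt(-52720) = 4*I*sqrt(3295)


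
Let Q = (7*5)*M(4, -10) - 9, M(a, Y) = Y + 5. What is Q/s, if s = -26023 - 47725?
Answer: 46/18437 ≈ 0.0024950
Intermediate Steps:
M(a, Y) = 5 + Y
Q = -184 (Q = (7*5)*(5 - 10) - 9 = 35*(-5) - 9 = -175 - 9 = -184)
s = -73748
Q/s = -184/(-73748) = -184*(-1/73748) = 46/18437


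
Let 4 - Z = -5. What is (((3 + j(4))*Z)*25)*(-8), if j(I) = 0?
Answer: -5400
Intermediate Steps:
Z = 9 (Z = 4 - 1*(-5) = 4 + 5 = 9)
(((3 + j(4))*Z)*25)*(-8) = (((3 + 0)*9)*25)*(-8) = ((3*9)*25)*(-8) = (27*25)*(-8) = 675*(-8) = -5400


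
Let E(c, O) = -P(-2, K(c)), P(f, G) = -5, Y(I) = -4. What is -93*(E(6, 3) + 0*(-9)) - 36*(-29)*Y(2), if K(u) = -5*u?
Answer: -4641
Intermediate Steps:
E(c, O) = 5 (E(c, O) = -1*(-5) = 5)
-93*(E(6, 3) + 0*(-9)) - 36*(-29)*Y(2) = -93*(5 + 0*(-9)) - 36*(-29)*(-4) = -93*(5 + 0) - (-1044)*(-4) = -93*5 - 1*4176 = -465 - 4176 = -4641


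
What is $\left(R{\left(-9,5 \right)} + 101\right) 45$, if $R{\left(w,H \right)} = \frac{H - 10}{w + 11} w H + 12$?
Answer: $\frac{20295}{2} \approx 10148.0$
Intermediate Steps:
$R{\left(w,H \right)} = 12 + \frac{H w \left(-10 + H\right)}{11 + w}$ ($R{\left(w,H \right)} = \frac{-10 + H}{11 + w} w H + 12 = \frac{w \left(-10 + H\right)}{11 + w} H + 12 = \frac{H w \left(-10 + H\right)}{11 + w} + 12 = 12 + \frac{H w \left(-10 + H\right)}{11 + w}$)
$\left(R{\left(-9,5 \right)} + 101\right) 45 = \left(\frac{132 + 12 \left(-9\right) - 9 \cdot 5^{2} - 50 \left(-9\right)}{11 - 9} + 101\right) 45 = \left(\frac{132 - 108 - 225 + 450}{2} + 101\right) 45 = \left(\frac{1}{2} \cdot 249 + 101\right) 45 = \left(\frac{249}{2} + 101\right) 45 = \frac{451}{2} \cdot 45 = \frac{20295}{2}$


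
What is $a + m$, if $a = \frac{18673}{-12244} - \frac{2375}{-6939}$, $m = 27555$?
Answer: $\frac{2341003058933}{84961116} \approx 27554.0$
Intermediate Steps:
$a = - \frac{100492447}{84961116}$ ($a = 18673 \left(- \frac{1}{12244}\right) - - \frac{2375}{6939} = - \frac{18673}{12244} + \frac{2375}{6939} = - \frac{100492447}{84961116} \approx -1.1828$)
$a + m = - \frac{100492447}{84961116} + 27555 = \frac{2341003058933}{84961116}$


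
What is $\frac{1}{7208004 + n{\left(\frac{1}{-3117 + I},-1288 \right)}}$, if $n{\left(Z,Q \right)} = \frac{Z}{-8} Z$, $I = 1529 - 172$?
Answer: $\frac{24780800}{178620105523199} \approx 1.3873 \cdot 10^{-7}$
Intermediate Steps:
$I = 1357$ ($I = 1529 - 172 = 1357$)
$n{\left(Z,Q \right)} = - \frac{Z^{2}}{8}$ ($n{\left(Z,Q \right)} = Z \left(- \frac{1}{8}\right) Z = - \frac{Z}{8} Z = - \frac{Z^{2}}{8}$)
$\frac{1}{7208004 + n{\left(\frac{1}{-3117 + I},-1288 \right)}} = \frac{1}{7208004 - \frac{\left(\frac{1}{-3117 + 1357}\right)^{2}}{8}} = \frac{1}{7208004 - \frac{\left(\frac{1}{-1760}\right)^{2}}{8}} = \frac{1}{7208004 - \frac{\left(- \frac{1}{1760}\right)^{2}}{8}} = \frac{1}{7208004 - \frac{1}{24780800}} = \frac{1}{\frac{178620105523199}{24780800}} = \frac{24780800}{178620105523199}$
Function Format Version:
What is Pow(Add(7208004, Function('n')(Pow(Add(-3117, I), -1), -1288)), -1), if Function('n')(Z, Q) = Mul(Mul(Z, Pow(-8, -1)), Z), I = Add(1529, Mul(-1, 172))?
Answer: Rational(24780800, 178620105523199) ≈ 1.3873e-7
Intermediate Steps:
I = 1357 (I = Add(1529, -172) = 1357)
Function('n')(Z, Q) = Mul(Rational(-1, 8), Pow(Z, 2)) (Function('n')(Z, Q) = Mul(Mul(Z, Rational(-1, 8)), Z) = Mul(Mul(Rational(-1, 8), Z), Z) = Mul(Rational(-1, 8), Pow(Z, 2)))
Pow(Add(7208004, Function('n')(Pow(Add(-3117, I), -1), -1288)), -1) = Pow(Add(7208004, Mul(Rational(-1, 8), Pow(Pow(Add(-3117, 1357), -1), 2))), -1) = Pow(Add(7208004, Mul(Rational(-1, 8), Pow(Pow(-1760, -1), 2))), -1) = Pow(Add(7208004, Mul(Rational(-1, 8), Pow(Rational(-1, 1760), 2))), -1) = Pow(Add(7208004, Mul(Rational(-1, 8), Rational(1, 3097600))), -1) = Pow(Add(7208004, Rational(-1, 24780800)), -1) = Pow(Rational(178620105523199, 24780800), -1) = Rational(24780800, 178620105523199)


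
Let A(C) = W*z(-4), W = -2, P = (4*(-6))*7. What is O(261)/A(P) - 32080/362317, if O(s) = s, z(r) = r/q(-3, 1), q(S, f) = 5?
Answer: 472567045/2898536 ≈ 163.04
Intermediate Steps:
z(r) = r/5
P = -168 (P = -24*7 = -168)
A(C) = 8/5 (A(C) = -2*(-4)/5 = -2*(-4/5) = 8/5)
O(261)/A(P) - 32080/362317 = 261/(8/5) - 32080/362317 = 261*(5/8) - 32080*1/362317 = 1305/8 - 32080/362317 = 472567045/2898536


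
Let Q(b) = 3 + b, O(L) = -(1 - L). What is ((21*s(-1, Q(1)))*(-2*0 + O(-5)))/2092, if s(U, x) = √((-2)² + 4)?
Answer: -63*√2/523 ≈ -0.17035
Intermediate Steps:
O(L) = -1 + L
s(U, x) = 2*√2 (s(U, x) = √(4 + 4) = √8 = 2*√2)
((21*s(-1, Q(1)))*(-2*0 + O(-5)))/2092 = ((21*(2*√2))*(-2*0 + (-1 - 5)))/2092 = ((42*√2)*(0 - 6))*(1/2092) = ((42*√2)*(-6))*(1/2092) = -252*√2*(1/2092) = -63*√2/523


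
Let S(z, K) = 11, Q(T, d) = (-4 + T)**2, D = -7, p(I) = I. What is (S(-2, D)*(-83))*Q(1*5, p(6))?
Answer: -913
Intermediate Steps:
(S(-2, D)*(-83))*Q(1*5, p(6)) = (11*(-83))*(-4 + 1*5)**2 = -913*(-4 + 5)**2 = -913*1**2 = -913*1 = -913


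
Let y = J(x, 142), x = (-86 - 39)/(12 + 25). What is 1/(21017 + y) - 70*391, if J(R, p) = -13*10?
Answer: -571677189/20887 ≈ -27370.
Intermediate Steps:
x = -125/37 ≈ -3.3784
J(R, p) = -130
y = -130
1/(21017 + y) - 70*391 = 1/(21017 - 130) - 70*391 = 1/20887 - 27370 = -571677189/20887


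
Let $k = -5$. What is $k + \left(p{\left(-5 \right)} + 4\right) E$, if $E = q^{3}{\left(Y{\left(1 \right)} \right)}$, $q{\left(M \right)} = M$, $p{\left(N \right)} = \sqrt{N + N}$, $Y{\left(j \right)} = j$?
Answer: $-1 + i \sqrt{10} \approx -1.0 + 3.1623 i$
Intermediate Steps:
$p{\left(N \right)} = \sqrt{2} \sqrt{N}$ ($p{\left(N \right)} = \sqrt{2 N} = \sqrt{2} \sqrt{N}$)
$E = 1$ ($E = 1^{3} = 1$)
$k + \left(p{\left(-5 \right)} + 4\right) E = -5 + \left(\sqrt{2} \sqrt{-5} + 4\right) 1 = -5 + \left(\sqrt{2} i \sqrt{5} + 4\right) 1 = -5 + \left(i \sqrt{10} + 4\right) 1 = -5 + \left(4 + i \sqrt{10}\right) 1 = -5 + \left(4 + i \sqrt{10}\right) = -1 + i \sqrt{10}$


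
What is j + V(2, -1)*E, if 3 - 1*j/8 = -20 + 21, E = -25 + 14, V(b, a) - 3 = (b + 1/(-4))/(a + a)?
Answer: -59/8 ≈ -7.3750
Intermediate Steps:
V(b, a) = 3 + (-¼ + b)/(2*a) (V(b, a) = 3 + (b + 1/(-4))/(a + a) = 3 + (b - ¼)/((2*a)) = 3 + (-¼ + b)*(1/(2*a)) = 3 + (-¼ + b)/(2*a))
E = -11
j = 16 (j = 24 - 8*(-20 + 21) = 24 - 8*1 = 24 - 8 = 16)
j + V(2, -1)*E = 16 + ((⅛)*(-1 + 4*2 + 24*(-1))/(-1))*(-11) = 16 + ((⅛)*(-1)*(-1 + 8 - 24))*(-11) = 16 + ((⅛)*(-1)*(-17))*(-11) = 16 + (17/8)*(-11) = 16 - 187/8 = -59/8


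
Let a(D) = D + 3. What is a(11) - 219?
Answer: -205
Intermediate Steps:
a(D) = 3 + D
a(11) - 219 = (3 + 11) - 219 = 14 - 219 = -205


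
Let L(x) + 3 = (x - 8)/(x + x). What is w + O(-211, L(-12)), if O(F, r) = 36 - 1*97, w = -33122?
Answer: -33183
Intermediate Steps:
L(x) = -3 + (-8 + x)/(2*x) (L(x) = -3 + (x - 8)/(x + x) = -3 + (-8 + x)/((2*x)) = -3 + (-8 + x)*(1/(2*x)) = -3 + (-8 + x)/(2*x))
O(F, r) = -61 (O(F, r) = 36 - 97 = -61)
w + O(-211, L(-12)) = -33122 - 61 = -33183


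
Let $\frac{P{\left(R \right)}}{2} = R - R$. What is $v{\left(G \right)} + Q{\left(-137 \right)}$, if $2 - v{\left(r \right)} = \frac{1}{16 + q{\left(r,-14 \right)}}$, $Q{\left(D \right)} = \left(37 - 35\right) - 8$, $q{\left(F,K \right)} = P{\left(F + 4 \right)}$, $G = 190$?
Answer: $- \frac{65}{16} \approx -4.0625$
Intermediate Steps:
$P{\left(R \right)} = 0$ ($P{\left(R \right)} = 2 \left(R - R\right) = 2 \cdot 0 = 0$)
$q{\left(F,K \right)} = 0$
$Q{\left(D \right)} = -6$ ($Q{\left(D \right)} = \left(37 - 35\right) - 8 = 2 - 8 = -6$)
$v{\left(r \right)} = \frac{31}{16}$ ($v{\left(r \right)} = 2 - \frac{1}{16 + 0} = 2 - \frac{1}{16} = \frac{31}{16}$)
$v{\left(G \right)} + Q{\left(-137 \right)} = \frac{31}{16} - 6 = - \frac{65}{16}$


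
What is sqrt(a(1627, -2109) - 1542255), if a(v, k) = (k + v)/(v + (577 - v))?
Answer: I*sqrt(513461693009)/577 ≈ 1241.9*I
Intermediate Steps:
a(v, k) = k/577 + v/577 (a(v, k) = (k + v)/577 = (k + v)*(1/577) = k/577 + v/577)
sqrt(a(1627, -2109) - 1542255) = sqrt(((1/577)*(-2109) + (1/577)*1627) - 1542255) = sqrt((-2109/577 + 1627/577) - 1542255) = sqrt(-482/577 - 1542255) = sqrt(-889881617/577) = I*sqrt(513461693009)/577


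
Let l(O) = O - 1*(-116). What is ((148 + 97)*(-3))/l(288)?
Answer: -735/404 ≈ -1.8193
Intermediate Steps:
l(O) = 116 + O (l(O) = O + 116 = 116 + O)
((148 + 97)*(-3))/l(288) = ((148 + 97)*(-3))/(116 + 288) = (245*(-3))/404 = -735*1/404 = -735/404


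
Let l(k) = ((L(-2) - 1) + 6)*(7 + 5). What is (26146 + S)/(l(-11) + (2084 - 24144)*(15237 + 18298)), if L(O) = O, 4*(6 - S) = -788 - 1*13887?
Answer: -119283/2959128256 ≈ -4.0310e-5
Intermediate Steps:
S = 14699/4 (S = 6 - (-788 - 1*13887)/4 = 6 - (-788 - 13887)/4 = 6 - ¼*(-14675) = 6 + 14675/4 = 14699/4 ≈ 3674.8)
l(k) = 36 (l(k) = ((-2 - 1) + 6)*(7 + 5) = (-3 + 6)*12 = 3*12 = 36)
(26146 + S)/(l(-11) + (2084 - 24144)*(15237 + 18298)) = (26146 + 14699/4)/(36 + (2084 - 24144)*(15237 + 18298)) = 119283/(4*(36 - 22060*33535)) = 119283/(4*(36 - 739782100)) = (119283/4)/(-739782064) = (119283/4)*(-1/739782064) = -119283/2959128256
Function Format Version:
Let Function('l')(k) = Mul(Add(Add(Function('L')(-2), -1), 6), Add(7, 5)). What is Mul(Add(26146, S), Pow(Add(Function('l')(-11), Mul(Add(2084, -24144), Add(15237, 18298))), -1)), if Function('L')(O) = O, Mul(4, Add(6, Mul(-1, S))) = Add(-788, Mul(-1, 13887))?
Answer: Rational(-119283, 2959128256) ≈ -4.0310e-5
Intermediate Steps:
S = Rational(14699, 4) (S = Add(6, Mul(Rational(-1, 4), Add(-788, Mul(-1, 13887)))) = Add(6, Mul(Rational(-1, 4), Add(-788, -13887))) = Add(6, Mul(Rational(-1, 4), -14675)) = Add(6, Rational(14675, 4)) = Rational(14699, 4) ≈ 3674.8)
Function('l')(k) = 36 (Function('l')(k) = Mul(Add(Add(-2, -1), 6), Add(7, 5)) = Mul(Add(-3, 6), 12) = Mul(3, 12) = 36)
Mul(Add(26146, S), Pow(Add(Function('l')(-11), Mul(Add(2084, -24144), Add(15237, 18298))), -1)) = Mul(Add(26146, Rational(14699, 4)), Pow(Add(36, Mul(Add(2084, -24144), Add(15237, 18298))), -1)) = Mul(Rational(119283, 4), Pow(Add(36, Mul(-22060, 33535)), -1)) = Mul(Rational(119283, 4), Pow(Add(36, -739782100), -1)) = Mul(Rational(119283, 4), Pow(-739782064, -1)) = Mul(Rational(119283, 4), Rational(-1, 739782064)) = Rational(-119283, 2959128256)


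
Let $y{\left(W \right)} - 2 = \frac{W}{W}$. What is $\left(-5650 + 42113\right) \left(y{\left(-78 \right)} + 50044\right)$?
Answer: $1824863761$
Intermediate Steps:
$y{\left(W \right)} = 3$ ($y{\left(W \right)} = 2 + \frac{W}{W} = 2 + 1 = 3$)
$\left(-5650 + 42113\right) \left(y{\left(-78 \right)} + 50044\right) = \left(-5650 + 42113\right) \left(3 + 50044\right) = 36463 \cdot 50047 = 1824863761$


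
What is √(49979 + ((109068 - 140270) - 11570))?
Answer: √7207 ≈ 84.894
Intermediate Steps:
√(49979 + ((109068 - 140270) - 11570)) = √(49979 + (-31202 - 11570)) = √(49979 - 42772) = √7207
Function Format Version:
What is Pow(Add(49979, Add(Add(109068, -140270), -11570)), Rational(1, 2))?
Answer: Pow(7207, Rational(1, 2)) ≈ 84.894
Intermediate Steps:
Pow(Add(49979, Add(Add(109068, -140270), -11570)), Rational(1, 2)) = Pow(Add(49979, Add(-31202, -11570)), Rational(1, 2)) = Pow(Add(49979, -42772), Rational(1, 2)) = Pow(7207, Rational(1, 2))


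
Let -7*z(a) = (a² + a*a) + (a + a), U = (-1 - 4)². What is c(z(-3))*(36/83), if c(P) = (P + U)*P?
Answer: -70416/4067 ≈ -17.314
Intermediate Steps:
U = 25 (U = (-5)² = 25)
z(a) = -2*a/7 - 2*a²/7 (z(a) = -((a² + a*a) + (a + a))/7 = -((a² + a²) + 2*a)/7 = -(2*a² + 2*a)/7 = -(2*a + 2*a²)/7 = -2*a/7 - 2*a²/7)
c(P) = P*(25 + P) (c(P) = (P + 25)*P = (25 + P)*P = P*(25 + P))
c(z(-3))*(36/83) = ((-2/7*(-3)*(1 - 3))*(25 - 2/7*(-3)*(1 - 3)))*(36/83) = ((-2/7*(-3)*(-2))*(25 - 2/7*(-3)*(-2)))*(36*(1/83)) = -12*(25 - 12/7)/7*(36/83) = -12/7*163/7*(36/83) = -1956/49*36/83 = -70416/4067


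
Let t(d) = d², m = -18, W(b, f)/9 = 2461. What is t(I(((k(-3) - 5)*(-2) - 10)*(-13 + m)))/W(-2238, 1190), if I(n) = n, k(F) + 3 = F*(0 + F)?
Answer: 15376/2461 ≈ 6.2479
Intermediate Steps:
W(b, f) = 22149 (W(b, f) = 9*2461 = 22149)
k(F) = -3 + F² (k(F) = -3 + F*(0 + F) = -3 + F*F = -3 + F²)
t(I(((k(-3) - 5)*(-2) - 10)*(-13 + m)))/W(-2238, 1190) = ((((-3 + (-3)²) - 5)*(-2) - 10)*(-13 - 18))²/22149 = ((((-3 + 9) - 5)*(-2) - 10)*(-31))²*(1/22149) = (((6 - 5)*(-2) - 10)*(-31))²*(1/22149) = ((1*(-2) - 10)*(-31))²*(1/22149) = ((-2 - 10)*(-31))²*(1/22149) = (-12*(-31))²*(1/22149) = 372²*(1/22149) = 138384*(1/22149) = 15376/2461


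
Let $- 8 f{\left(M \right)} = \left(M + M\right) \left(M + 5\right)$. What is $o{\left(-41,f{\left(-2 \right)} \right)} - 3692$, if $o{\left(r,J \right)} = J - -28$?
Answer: $- \frac{7325}{2} \approx -3662.5$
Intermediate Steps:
$f{\left(M \right)} = - \frac{M \left(5 + M\right)}{4}$ ($f{\left(M \right)} = - \frac{\left(M + M\right) \left(M + 5\right)}{8} = - \frac{2 M \left(5 + M\right)}{8} = - \frac{M \left(5 + M\right)}{4}$)
$o{\left(r,J \right)} = 28 + J$ ($o{\left(r,J \right)} = J + 28 = 28 + J$)
$o{\left(-41,f{\left(-2 \right)} \right)} - 3692 = \left(28 - - \frac{5 - 2}{2}\right) - 3692 = \left(28 - \left(- \frac{1}{2}\right) 3\right) - 3692 = \left(28 + \frac{3}{2}\right) - 3692 = \frac{59}{2} - 3692 = - \frac{7325}{2}$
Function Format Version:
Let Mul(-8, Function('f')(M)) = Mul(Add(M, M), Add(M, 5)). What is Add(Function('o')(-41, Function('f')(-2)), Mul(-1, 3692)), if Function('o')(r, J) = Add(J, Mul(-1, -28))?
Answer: Rational(-7325, 2) ≈ -3662.5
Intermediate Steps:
Function('f')(M) = Mul(Rational(-1, 4), M, Add(5, M)) (Function('f')(M) = Mul(Rational(-1, 8), Mul(Add(M, M), Add(M, 5))) = Mul(Rational(-1, 8), Mul(Mul(2, M), Add(5, M))) = Mul(Rational(-1, 8), Mul(2, M, Add(5, M))) = Mul(Rational(-1, 4), M, Add(5, M)))
Function('o')(r, J) = Add(28, J) (Function('o')(r, J) = Add(J, 28) = Add(28, J))
Add(Function('o')(-41, Function('f')(-2)), Mul(-1, 3692)) = Add(Add(28, Mul(Rational(-1, 4), -2, Add(5, -2))), Mul(-1, 3692)) = Add(Add(28, Mul(Rational(-1, 4), -2, 3)), -3692) = Add(Add(28, Rational(3, 2)), -3692) = Add(Rational(59, 2), -3692) = Rational(-7325, 2)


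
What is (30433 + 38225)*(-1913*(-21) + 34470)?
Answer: 5124839094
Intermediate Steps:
(30433 + 38225)*(-1913*(-21) + 34470) = 68658*(40173 + 34470) = 68658*74643 = 5124839094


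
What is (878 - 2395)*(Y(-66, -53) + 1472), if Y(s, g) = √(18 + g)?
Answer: -2233024 - 1517*I*√35 ≈ -2.233e+6 - 8974.7*I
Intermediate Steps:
(878 - 2395)*(Y(-66, -53) + 1472) = (878 - 2395)*(√(18 - 53) + 1472) = -1517*(√(-35) + 1472) = -1517*(I*√35 + 1472) = -1517*(1472 + I*√35) = -2233024 - 1517*I*√35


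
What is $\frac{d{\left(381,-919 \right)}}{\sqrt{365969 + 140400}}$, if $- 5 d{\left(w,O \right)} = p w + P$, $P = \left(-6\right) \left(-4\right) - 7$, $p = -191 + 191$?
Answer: $- \frac{17 \sqrt{506369}}{2531845} \approx -0.004778$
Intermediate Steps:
$p = 0$
$P = 17$ ($P = 24 - 7 = 17$)
$d{\left(w,O \right)} = - \frac{17}{5}$ ($d{\left(w,O \right)} = - \frac{0 w + 17}{5} = - \frac{0 + 17}{5} = \left(- \frac{1}{5}\right) 17 = - \frac{17}{5}$)
$\frac{d{\left(381,-919 \right)}}{\sqrt{365969 + 140400}} = - \frac{17}{5 \sqrt{365969 + 140400}} = - \frac{17}{5 \sqrt{506369}} = - \frac{17 \frac{\sqrt{506369}}{506369}}{5} = - \frac{17 \sqrt{506369}}{2531845}$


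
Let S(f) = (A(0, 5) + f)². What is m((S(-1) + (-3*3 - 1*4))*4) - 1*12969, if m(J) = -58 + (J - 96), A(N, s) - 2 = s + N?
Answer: -13031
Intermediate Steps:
A(N, s) = 2 + N + s (A(N, s) = 2 + (s + N) = 2 + (N + s) = 2 + N + s)
S(f) = (7 + f)² (S(f) = ((2 + 0 + 5) + f)² = (7 + f)²)
m(J) = -154 + J (m(J) = -58 + (-96 + J) = -154 + J)
m((S(-1) + (-3*3 - 1*4))*4) - 1*12969 = (-154 + ((7 - 1)² + (-3*3 - 1*4))*4) - 1*12969 = (-154 + (6² + (-9 - 4))*4) - 12969 = (-154 + (36 - 13)*4) - 12969 = (-154 + 23*4) - 12969 = (-154 + 92) - 12969 = -62 - 12969 = -13031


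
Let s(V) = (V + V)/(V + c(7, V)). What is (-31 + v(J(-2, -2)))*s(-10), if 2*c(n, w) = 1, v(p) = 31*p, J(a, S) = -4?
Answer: -6200/19 ≈ -326.32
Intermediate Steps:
c(n, w) = ½ (c(n, w) = (½)*1 = ½)
s(V) = 2*V/(½ + V) (s(V) = (V + V)/(V + ½) = (2*V)/(½ + V) = 2*V/(½ + V))
(-31 + v(J(-2, -2)))*s(-10) = (-31 + 31*(-4))*(4*(-10)/(1 + 2*(-10))) = (-31 - 124)*(4*(-10)/(1 - 20)) = -620*(-10)/(-19) = -620*(-10)*(-1)/19 = -155*40/19 = -6200/19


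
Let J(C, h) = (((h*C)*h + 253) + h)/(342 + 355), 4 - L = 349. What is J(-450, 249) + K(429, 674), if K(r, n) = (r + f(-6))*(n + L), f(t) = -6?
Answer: 69099451/697 ≈ 99138.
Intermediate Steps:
L = -345 (L = 4 - 1*349 = 4 - 349 = -345)
K(r, n) = (-345 + n)*(-6 + r) (K(r, n) = (r - 6)*(n - 345) = (-6 + r)*(-345 + n) = (-345 + n)*(-6 + r))
J(C, h) = 253/697 + h/697 + C*h²/697 (J(C, h) = (((C*h)*h + 253) + h)/697 = ((C*h² + 253) + h)*(1/697) = ((253 + C*h²) + h)*(1/697) = (253 + h + C*h²)*(1/697) = 253/697 + h/697 + C*h²/697)
J(-450, 249) + K(429, 674) = (253/697 + (1/697)*249 + (1/697)*(-450)*249²) + (2070 - 345*429 - 6*674 + 674*429) = (253/697 + 249/697 + (1/697)*(-450)*62001) + (2070 - 148005 - 4044 + 289146) = (253/697 + 249/697 - 27900450/697) + 139167 = -27899948/697 + 139167 = 69099451/697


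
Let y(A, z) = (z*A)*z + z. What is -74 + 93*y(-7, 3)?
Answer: -5654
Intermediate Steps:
y(A, z) = z + A*z² (y(A, z) = (A*z)*z + z = A*z² + z = z + A*z²)
-74 + 93*y(-7, 3) = -74 + 93*(3*(1 - 7*3)) = -74 + 93*(3*(1 - 21)) = -74 + 93*(3*(-20)) = -74 + 93*(-60) = -74 - 5580 = -5654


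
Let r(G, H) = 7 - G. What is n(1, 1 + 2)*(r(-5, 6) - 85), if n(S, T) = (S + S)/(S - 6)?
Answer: 146/5 ≈ 29.200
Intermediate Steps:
n(S, T) = 2*S/(-6 + S) (n(S, T) = (2*S)/(-6 + S) = 2*S/(-6 + S))
n(1, 1 + 2)*(r(-5, 6) - 85) = (2*1/(-6 + 1))*((7 - 1*(-5)) - 85) = (2*1/(-5))*((7 + 5) - 85) = (2*1*(-1/5))*(12 - 85) = -2/5*(-73) = 146/5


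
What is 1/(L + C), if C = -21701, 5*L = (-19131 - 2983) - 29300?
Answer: -5/159919 ≈ -3.1266e-5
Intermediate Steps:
L = -51414/5 (L = ((-19131 - 2983) - 29300)/5 = (-22114 - 29300)/5 = (⅕)*(-51414) = -51414/5 ≈ -10283.)
1/(L + C) = 1/(-51414/5 - 21701) = 1/(-159919/5) = -5/159919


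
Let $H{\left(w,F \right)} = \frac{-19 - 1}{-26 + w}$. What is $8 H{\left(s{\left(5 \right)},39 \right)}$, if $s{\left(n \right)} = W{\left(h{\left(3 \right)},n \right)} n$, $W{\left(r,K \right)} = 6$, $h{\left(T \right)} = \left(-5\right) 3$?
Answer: $-40$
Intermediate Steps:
$h{\left(T \right)} = -15$
$s{\left(n \right)} = 6 n$
$H{\left(w,F \right)} = - \frac{20}{-26 + w}$
$8 H{\left(s{\left(5 \right)},39 \right)} = 8 \left(- \frac{20}{-26 + 6 \cdot 5}\right) = 8 \left(- \frac{20}{-26 + 30}\right) = 8 \left(- \frac{20}{4}\right) = 8 \left(\left(-20\right) \frac{1}{4}\right) = 8 \left(-5\right) = -40$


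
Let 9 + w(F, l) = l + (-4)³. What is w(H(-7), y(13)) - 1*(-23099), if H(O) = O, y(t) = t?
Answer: 23039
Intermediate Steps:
w(F, l) = -73 + l (w(F, l) = -9 + (l + (-4)³) = -9 + (l - 64) = -9 + (-64 + l) = -73 + l)
w(H(-7), y(13)) - 1*(-23099) = (-73 + 13) - 1*(-23099) = -60 + 23099 = 23039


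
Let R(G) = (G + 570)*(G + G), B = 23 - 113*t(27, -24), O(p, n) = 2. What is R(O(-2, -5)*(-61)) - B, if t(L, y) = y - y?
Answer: -109335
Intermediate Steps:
t(L, y) = 0
B = 23 (B = 23 - 113*0 = 23 + 0 = 23)
R(G) = 2*G*(570 + G) (R(G) = (570 + G)*(2*G) = 2*G*(570 + G))
R(O(-2, -5)*(-61)) - B = 2*(2*(-61))*(570 + 2*(-61)) - 1*23 = 2*(-122)*(570 - 122) - 23 = 2*(-122)*448 - 23 = -109312 - 23 = -109335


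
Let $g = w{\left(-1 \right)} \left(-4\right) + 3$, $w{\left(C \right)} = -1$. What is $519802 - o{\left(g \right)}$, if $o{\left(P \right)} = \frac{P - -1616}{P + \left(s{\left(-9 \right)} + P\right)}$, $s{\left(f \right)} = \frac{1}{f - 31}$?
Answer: $\frac{290504398}{559} \approx 5.1969 \cdot 10^{5}$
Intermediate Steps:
$s{\left(f \right)} = \frac{1}{-31 + f}$
$g = 7$ ($g = \left(-1\right) \left(-4\right) + 3 = 4 + 3 = 7$)
$o{\left(P \right)} = \frac{1616 + P}{- \frac{1}{40} + 2 P}$ ($o{\left(P \right)} = \frac{P - -1616}{P + \left(\frac{1}{-31 - 9} + P\right)} = \frac{P + 1616}{P + \left(\frac{1}{-40} + P\right)} = \frac{1616 + P}{P + \left(- \frac{1}{40} + P\right)} = \frac{1616 + P}{- \frac{1}{40} + 2 P}$)
$519802 - o{\left(g \right)} = 519802 - \frac{40 \left(1616 + 7\right)}{-1 + 80 \cdot 7} = 519802 - 40 \frac{1}{-1 + 560} \cdot 1623 = 519802 - 40 \cdot \frac{1}{559} \cdot 1623 = 519802 - \frac{64920}{559} = \frac{290504398}{559}$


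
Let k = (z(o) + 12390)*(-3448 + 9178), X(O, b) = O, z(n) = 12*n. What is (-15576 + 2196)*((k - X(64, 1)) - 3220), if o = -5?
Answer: -945265102080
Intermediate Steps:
k = 70650900 (k = (12*(-5) + 12390)*(-3448 + 9178) = (-60 + 12390)*5730 = 12330*5730 = 70650900)
(-15576 + 2196)*((k - X(64, 1)) - 3220) = (-15576 + 2196)*((70650900 - 1*64) - 3220) = -13380*((70650900 - 64) - 3220) = -13380*(70650836 - 3220) = -13380*70647616 = -945265102080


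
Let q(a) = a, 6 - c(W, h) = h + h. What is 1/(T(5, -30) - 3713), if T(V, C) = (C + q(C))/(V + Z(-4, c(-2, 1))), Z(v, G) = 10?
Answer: -1/3717 ≈ -0.00026903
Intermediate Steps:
c(W, h) = 6 - 2*h (c(W, h) = 6 - (h + h) = 6 - 2*h)
T(V, C) = 2*C/(10 + V) (T(V, C) = (C + C)/(V + 10) = (2*C)/(10 + V) = 2*C/(10 + V))
1/(T(5, -30) - 3713) = 1/(2*(-30)/(10 + 5) - 3713) = 1/(2*(-30)/15 - 3713) = 1/(2*(-30)*(1/15) - 3713) = 1/(-4 - 3713) = 1/(-3717) = -1/3717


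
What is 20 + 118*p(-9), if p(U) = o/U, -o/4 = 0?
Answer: 20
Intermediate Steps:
o = 0 (o = -4*0 = 0)
p(U) = 0 (p(U) = 0/U = 0)
20 + 118*p(-9) = 20 + 118*0 = 20 + 0 = 20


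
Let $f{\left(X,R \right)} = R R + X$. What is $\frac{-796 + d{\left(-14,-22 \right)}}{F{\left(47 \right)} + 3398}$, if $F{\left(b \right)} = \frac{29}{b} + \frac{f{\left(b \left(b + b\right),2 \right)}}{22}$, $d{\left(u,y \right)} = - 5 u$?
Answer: $- \frac{5687}{28197} \approx -0.20169$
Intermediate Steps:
$f{\left(X,R \right)} = X + R^{2}$ ($f{\left(X,R \right)} = R^{2} + X = X + R^{2}$)
$F{\left(b \right)} = \frac{2}{11} + \frac{29}{b} + \frac{b^{2}}{11}$ ($F{\left(b \right)} = \frac{29}{b} + \frac{b \left(b + b\right) + 2^{2}}{22} = \frac{29}{b} + \left(b 2 b + 4\right) \frac{1}{22} = \frac{29}{b} + \left(2 b^{2} + 4\right) \frac{1}{22} = \frac{29}{b} + \left(4 + 2 b^{2}\right) \frac{1}{22} = \frac{29}{b} + \left(\frac{2}{11} + \frac{b^{2}}{11}\right) = \frac{2}{11} + \frac{29}{b} + \frac{b^{2}}{11}$)
$\frac{-796 + d{\left(-14,-22 \right)}}{F{\left(47 \right)} + 3398} = \frac{-796 - -70}{\frac{319 + 47 \left(2 + 47^{2}\right)}{11 \cdot 47} + 3398} = \frac{-796 + 70}{\frac{1}{11} \cdot \frac{1}{47} \left(319 + 47 \left(2 + 2209\right)\right) + 3398} = - \frac{726}{\frac{1}{11} \cdot \frac{1}{47} \left(319 + 47 \cdot 2211\right) + 3398} = - \frac{726}{\frac{1}{11} \cdot \frac{1}{47} \left(319 + 103917\right) + 3398} = - \frac{726}{\frac{1}{11} \cdot \frac{1}{47} \cdot 104236 + 3398} = - \frac{726}{\frac{9476}{47} + 3398} = - \frac{726}{\frac{169182}{47}} = \left(-726\right) \frac{47}{169182} = - \frac{5687}{28197}$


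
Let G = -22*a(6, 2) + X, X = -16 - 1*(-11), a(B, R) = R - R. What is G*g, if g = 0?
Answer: 0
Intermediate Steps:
a(B, R) = 0
X = -5 (X = -16 + 11 = -5)
G = -5 (G = -22*0 - 5 = 0 - 5 = -5)
G*g = -5*0 = 0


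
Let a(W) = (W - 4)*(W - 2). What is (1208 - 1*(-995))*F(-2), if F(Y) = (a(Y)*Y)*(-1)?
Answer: 105744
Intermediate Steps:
a(W) = (-4 + W)*(-2 + W)
F(Y) = -Y*(8 + Y² - 6*Y) (F(Y) = ((8 + Y² - 6*Y)*Y)*(-1) = (Y*(8 + Y² - 6*Y))*(-1) = -Y*(8 + Y² - 6*Y))
(1208 - 1*(-995))*F(-2) = (1208 - 1*(-995))*(-2*(-8 - 1*(-2)² + 6*(-2))) = (1208 + 995)*(-2*(-8 - 1*4 - 12)) = 2203*(-2*(-8 - 4 - 12)) = 2203*(-2*(-24)) = 2203*48 = 105744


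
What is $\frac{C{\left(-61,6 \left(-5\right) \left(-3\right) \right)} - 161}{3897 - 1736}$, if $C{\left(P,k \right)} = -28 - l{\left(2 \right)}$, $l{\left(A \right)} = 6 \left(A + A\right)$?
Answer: $- \frac{213}{2161} \approx -0.098565$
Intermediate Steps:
$l{\left(A \right)} = 12 A$ ($l{\left(A \right)} = 6 \cdot 2 A = 12 A$)
$C{\left(P,k \right)} = -52$ ($C{\left(P,k \right)} = -28 - 12 \cdot 2 = -28 - 24 = -52$)
$\frac{C{\left(-61,6 \left(-5\right) \left(-3\right) \right)} - 161}{3897 - 1736} = \frac{-52 - 161}{3897 - 1736} = - \frac{213}{2161}$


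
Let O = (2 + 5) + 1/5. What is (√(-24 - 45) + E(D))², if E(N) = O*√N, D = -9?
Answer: -13389/25 - 216*√69/5 ≈ -894.41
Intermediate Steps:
O = 36/5 (O = 7 + ⅕ = 36/5 ≈ 7.2000)
E(N) = 36*√N/5
(√(-24 - 45) + E(D))² = (√(-24 - 45) + 36*√(-9)/5)² = (√(-69) + 36*(3*I)/5)² = (I*√69 + 108*I/5)² = (108*I/5 + I*√69)²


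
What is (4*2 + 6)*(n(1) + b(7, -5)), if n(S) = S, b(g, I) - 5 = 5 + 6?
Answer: 238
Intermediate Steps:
b(g, I) = 16 (b(g, I) = 5 + (5 + 6) = 5 + 11 = 16)
(4*2 + 6)*(n(1) + b(7, -5)) = (4*2 + 6)*(1 + 16) = (8 + 6)*17 = 14*17 = 238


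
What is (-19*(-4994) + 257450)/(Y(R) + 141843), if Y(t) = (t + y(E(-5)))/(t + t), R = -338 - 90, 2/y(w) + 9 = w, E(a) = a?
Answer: 2111197312/849926253 ≈ 2.4840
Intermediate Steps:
y(w) = 2/(-9 + w)
R = -428
Y(t) = (-⅐ + t)/(2*t) (Y(t) = (t + 2/(-9 - 5))/(t + t) = (t + 2/(-14))/((2*t)) = (1/(2*t))*(t + 2*(-1/14)) = (1/(2*t))*(t - ⅐) = (1/(2*t))*(-⅐ + t) = (-⅐ + t)/(2*t))
(-19*(-4994) + 257450)/(Y(R) + 141843) = (-19*(-4994) + 257450)/((1/14)*(-1 + 7*(-428))/(-428) + 141843) = (94886 + 257450)/((1/14)*(-1/428)*(-1 - 2996) + 141843) = 352336/((1/14)*(-1/428)*(-2997) + 141843) = 352336/(2997/5992 + 141843) = 352336/(849926253/5992) = 352336*(5992/849926253) = 2111197312/849926253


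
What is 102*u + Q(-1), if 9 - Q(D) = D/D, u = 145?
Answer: 14798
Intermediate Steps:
Q(D) = 8 (Q(D) = 9 - D/D = 9 - 1*1 = 9 - 1 = 8)
102*u + Q(-1) = 102*145 + 8 = 14790 + 8 = 14798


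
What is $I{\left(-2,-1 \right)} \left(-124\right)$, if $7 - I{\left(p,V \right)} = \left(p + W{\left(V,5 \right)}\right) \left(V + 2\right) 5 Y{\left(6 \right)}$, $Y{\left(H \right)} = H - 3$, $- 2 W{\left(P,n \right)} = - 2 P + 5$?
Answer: $-11098$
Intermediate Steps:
$W{\left(P,n \right)} = - \frac{5}{2} + P$ ($W{\left(P,n \right)} = - \frac{- 2 P + 5}{2} = - \frac{5 - 2 P}{2} = - \frac{5}{2} + P$)
$Y{\left(H \right)} = -3 + H$ ($Y{\left(H \right)} = H - 3 = -3 + H$)
$I{\left(p,V \right)} = 7 - 15 \left(2 + V\right) \left(- \frac{5}{2} + V + p\right)$ ($I{\left(p,V \right)} = 7 - \left(p + \left(- \frac{5}{2} + V\right)\right) \left(V + 2\right) 5 \left(-3 + 6\right) = 7 - \left(- \frac{5}{2} + V + p\right) \left(2 + V\right) 5 \cdot 3 = 7 - \left(2 + V\right) \left(- \frac{5}{2} + V + p\right) 5 \cdot 3 = 7 - 5 \left(2 + V\right) \left(- \frac{5}{2} + V + p\right) 3 = 7 - 15 \left(2 + V\right) \left(- \frac{5}{2} + V + p\right)$)
$I{\left(-2,-1 \right)} \left(-124\right) = \left(82 - -60 - 15 \left(-1\right)^{2} + \frac{15}{2} \left(-1\right) - \left(-15\right) \left(-2\right)\right) \left(-124\right) = \left(82 + 60 - 15 - \frac{15}{2} - 30\right) \left(-124\right) = \frac{179}{2} \left(-124\right) = -11098$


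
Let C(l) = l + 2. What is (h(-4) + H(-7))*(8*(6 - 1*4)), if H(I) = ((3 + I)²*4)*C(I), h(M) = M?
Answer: -5184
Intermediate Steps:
C(l) = 2 + l
H(I) = 4*(3 + I)²*(2 + I) (H(I) = ((3 + I)²*4)*(2 + I) = (4*(3 + I)²)*(2 + I) = 4*(3 + I)²*(2 + I))
(h(-4) + H(-7))*(8*(6 - 1*4)) = (-4 + 4*(3 - 7)²*(2 - 7))*(8*(6 - 1*4)) = (-4 + 4*(-4)²*(-5))*(8*(6 - 4)) = (-4 + 4*16*(-5))*(8*2) = (-4 - 320)*16 = -324*16 = -5184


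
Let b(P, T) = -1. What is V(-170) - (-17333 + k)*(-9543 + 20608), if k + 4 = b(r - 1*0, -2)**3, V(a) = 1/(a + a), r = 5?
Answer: 65227289799/340 ≈ 1.9184e+8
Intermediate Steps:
V(a) = 1/(2*a)
k = -5 (k = -4 + (-1)**3 = -4 - 1 = -5)
V(-170) - (-17333 + k)*(-9543 + 20608) = (1/2)/(-170) - (-17333 - 5)*(-9543 + 20608) = (1/2)*(-1/170) - (-17338)*11065 = -1/340 - 1*(-191844970) = -1/340 + 191844970 = 65227289799/340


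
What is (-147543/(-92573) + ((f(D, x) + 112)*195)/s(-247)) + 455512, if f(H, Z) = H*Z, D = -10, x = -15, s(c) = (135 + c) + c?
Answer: 15133675756351/33233707 ≈ 4.5537e+5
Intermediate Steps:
s(c) = 135 + 2*c
(-147543/(-92573) + ((f(D, x) + 112)*195)/s(-247)) + 455512 = (-147543/(-92573) + ((-10*(-15) + 112)*195)/(135 + 2*(-247))) + 455512 = (-147543*(-1/92573) + ((150 + 112)*195)/(135 - 494)) + 455512 = (147543/92573 + (262*195)/(-359)) + 455512 = (147543/92573 + 51090*(-1/359)) + 455512 = (147543/92573 - 51090/359) + 455512 = -4676586633/33233707 + 455512 = 15133675756351/33233707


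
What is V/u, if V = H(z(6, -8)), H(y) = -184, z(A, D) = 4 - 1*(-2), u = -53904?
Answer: 23/6738 ≈ 0.0034135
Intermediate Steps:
z(A, D) = 6 (z(A, D) = 4 + 2 = 6)
V = -184
V/u = -184/(-53904) = -184*(-1/53904) = 23/6738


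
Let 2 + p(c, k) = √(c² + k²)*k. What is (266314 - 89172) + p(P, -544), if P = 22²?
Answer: 177140 - 2176*√33137 ≈ -2.1897e+5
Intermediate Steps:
P = 484
p(c, k) = -2 + k*√(c² + k²) (p(c, k) = -2 + √(c² + k²)*k = -2 + k*√(c² + k²))
(266314 - 89172) + p(P, -544) = (266314 - 89172) + (-2 - 544*√(484² + (-544)²)) = 177142 + (-2 - 544*√(234256 + 295936)) = 177142 + (-2 - 2176*√33137) = 177140 - 2176*√33137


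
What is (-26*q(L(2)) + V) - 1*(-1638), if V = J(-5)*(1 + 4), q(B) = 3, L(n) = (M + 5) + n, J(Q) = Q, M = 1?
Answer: 1535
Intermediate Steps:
L(n) = 6 + n (L(n) = (1 + 5) + n = 6 + n)
V = -25 (V = -5*(1 + 4) = -5*5 = -25)
(-26*q(L(2)) + V) - 1*(-1638) = (-26*3 - 25) - 1*(-1638) = (-78 - 25) + 1638 = -103 + 1638 = 1535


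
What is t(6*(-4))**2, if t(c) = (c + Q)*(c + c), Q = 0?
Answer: 1327104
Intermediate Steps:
t(c) = 2*c**2 (t(c) = (c + 0)*(c + c) = c*(2*c) = 2*c**2)
t(6*(-4))**2 = (2*(6*(-4))**2)**2 = (2*(-24)**2)**2 = (2*576)**2 = 1152**2 = 1327104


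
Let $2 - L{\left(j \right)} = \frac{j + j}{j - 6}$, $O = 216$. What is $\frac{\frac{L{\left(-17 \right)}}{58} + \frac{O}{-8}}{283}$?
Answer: $- \frac{18003}{188761} \approx -0.095375$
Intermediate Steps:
$L{\left(j \right)} = 2 - \frac{2 j}{-6 + j}$ ($L{\left(j \right)} = 2 - \frac{j + j}{j - 6} = 2 - \frac{2 j}{-6 + j}$)
$\frac{\frac{L{\left(-17 \right)}}{58} + \frac{O}{-8}}{283} = \frac{\frac{\left(-12\right) \frac{1}{-6 - 17}}{58} + \frac{216}{-8}}{283} = \left(- \frac{12}{-23} \cdot \frac{1}{58} + 216 \left(- \frac{1}{8}\right)\right) \frac{1}{283} = \left(\left(-12\right) \left(- \frac{1}{23}\right) \frac{1}{58} - 27\right) \frac{1}{283} = \left(\frac{12}{23} \cdot \frac{1}{58} - 27\right) \frac{1}{283} = \left(\frac{6}{667} - 27\right) \frac{1}{283} = \left(- \frac{18003}{667}\right) \frac{1}{283} = - \frac{18003}{188761}$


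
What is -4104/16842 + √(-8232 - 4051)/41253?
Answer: -684/2807 + I*√12283/41253 ≈ -0.24368 + 0.0026866*I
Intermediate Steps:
-4104/16842 + √(-8232 - 4051)/41253 = -4104*1/16842 + √(-12283)*(1/41253) = -684/2807 + (I*√12283)*(1/41253) = -684/2807 + I*√12283/41253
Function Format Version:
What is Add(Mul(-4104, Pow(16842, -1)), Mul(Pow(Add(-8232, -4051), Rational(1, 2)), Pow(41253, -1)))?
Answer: Add(Rational(-684, 2807), Mul(Rational(1, 41253), I, Pow(12283, Rational(1, 2)))) ≈ Add(-0.24368, Mul(0.0026866, I))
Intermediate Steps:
Add(Mul(-4104, Pow(16842, -1)), Mul(Pow(Add(-8232, -4051), Rational(1, 2)), Pow(41253, -1))) = Add(Mul(-4104, Rational(1, 16842)), Mul(Pow(-12283, Rational(1, 2)), Rational(1, 41253))) = Add(Rational(-684, 2807), Mul(Mul(I, Pow(12283, Rational(1, 2))), Rational(1, 41253))) = Add(Rational(-684, 2807), Mul(Rational(1, 41253), I, Pow(12283, Rational(1, 2))))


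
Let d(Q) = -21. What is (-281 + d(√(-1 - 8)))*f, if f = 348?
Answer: -105096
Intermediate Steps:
(-281 + d(√(-1 - 8)))*f = (-281 - 21)*348 = -302*348 = -105096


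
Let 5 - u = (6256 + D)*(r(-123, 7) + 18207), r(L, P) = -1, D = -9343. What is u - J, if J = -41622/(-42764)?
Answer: 1201709582303/21382 ≈ 5.6202e+7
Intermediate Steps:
u = 56201927 (u = 5 - (6256 - 9343)*(-1 + 18207) = 5 - (-3087)*18206 = 5 - 1*(-56201922) = 5 + 56201922 = 56201927)
J = 20811/21382 (J = -41622*(-1/42764) = 20811/21382 ≈ 0.97330)
u - J = 56201927 - 1*20811/21382 = 56201927 - 20811/21382 = 1201709582303/21382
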